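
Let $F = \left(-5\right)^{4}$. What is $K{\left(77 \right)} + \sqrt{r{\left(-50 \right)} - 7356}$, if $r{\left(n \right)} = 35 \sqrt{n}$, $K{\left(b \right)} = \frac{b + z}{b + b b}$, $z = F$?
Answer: $\frac{9}{77} + \sqrt{-7356 + 175 i \sqrt{2}} \approx 1.5595 + 85.779 i$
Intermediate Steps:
$F = 625$
$z = 625$
$K{\left(b \right)} = \frac{625 + b}{b + b^{2}}$ ($K{\left(b \right)} = \frac{b + 625}{b + b b} = \frac{625 + b}{b + b^{2}}$)
$K{\left(77 \right)} + \sqrt{r{\left(-50 \right)} - 7356} = \frac{625 + 77}{77 \left(1 + 77\right)} + \sqrt{35 \sqrt{-50} - 7356} = \frac{1}{77} \cdot \frac{1}{78} \cdot 702 + \sqrt{35 \cdot 5 i \sqrt{2} - 7356} = \frac{1}{77} \cdot \frac{1}{78} \cdot 702 + \sqrt{175 i \sqrt{2} - 7356} = \frac{9}{77} + \sqrt{-7356 + 175 i \sqrt{2}}$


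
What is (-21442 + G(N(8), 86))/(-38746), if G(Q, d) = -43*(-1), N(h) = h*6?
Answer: 21399/38746 ≈ 0.55229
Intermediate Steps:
N(h) = 6*h
G(Q, d) = 43
(-21442 + G(N(8), 86))/(-38746) = (-21442 + 43)/(-38746) = -21399*(-1/38746) = 21399/38746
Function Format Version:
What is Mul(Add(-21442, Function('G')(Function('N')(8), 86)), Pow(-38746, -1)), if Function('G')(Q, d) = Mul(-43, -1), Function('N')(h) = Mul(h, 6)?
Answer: Rational(21399, 38746) ≈ 0.55229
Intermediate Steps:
Function('N')(h) = Mul(6, h)
Function('G')(Q, d) = 43
Mul(Add(-21442, Function('G')(Function('N')(8), 86)), Pow(-38746, -1)) = Mul(Add(-21442, 43), Pow(-38746, -1)) = Mul(-21399, Rational(-1, 38746)) = Rational(21399, 38746)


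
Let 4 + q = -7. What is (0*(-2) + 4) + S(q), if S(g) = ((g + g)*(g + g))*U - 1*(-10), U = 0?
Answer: 14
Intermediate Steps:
q = -11 (q = -4 - 7 = -11)
S(g) = 10 (S(g) = ((g + g)*(g + g))*0 - 1*(-10) = ((2*g)*(2*g))*0 + 10 = (4*g²)*0 + 10 = 0 + 10 = 10)
(0*(-2) + 4) + S(q) = (0*(-2) + 4) + 10 = (0 + 4) + 10 = 4 + 10 = 14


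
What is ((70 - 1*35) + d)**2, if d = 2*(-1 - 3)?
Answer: 729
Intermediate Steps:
d = -8 (d = 2*(-4) = -8)
((70 - 1*35) + d)**2 = ((70 - 1*35) - 8)**2 = ((70 - 35) - 8)**2 = (35 - 8)**2 = 27**2 = 729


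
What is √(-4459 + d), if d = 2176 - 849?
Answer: 6*I*√87 ≈ 55.964*I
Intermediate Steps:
d = 1327
√(-4459 + d) = √(-4459 + 1327) = √(-3132) = 6*I*√87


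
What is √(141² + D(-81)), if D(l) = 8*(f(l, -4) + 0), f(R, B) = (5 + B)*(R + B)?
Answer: √19201 ≈ 138.57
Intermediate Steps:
f(R, B) = (5 + B)*(B + R)
D(l) = -32 + 8*l (D(l) = 8*(((-4)² + 5*(-4) + 5*l - 4*l) + 0) = 8*((16 - 20 + 5*l - 4*l) + 0) = 8*((-4 + l) + 0) = 8*(-4 + l) = -32 + 8*l)
√(141² + D(-81)) = √(141² + (-32 + 8*(-81))) = √(19881 + (-32 - 648)) = √(19881 - 680) = √19201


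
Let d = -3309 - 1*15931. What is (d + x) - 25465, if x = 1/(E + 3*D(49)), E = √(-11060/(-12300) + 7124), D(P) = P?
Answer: -398219621605/8907722 - √2694814995/8907722 ≈ -44705.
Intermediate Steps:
E = √2694814995/615 (E = √(-11060*(-1/12300) + 7124) = √(553/615 + 7124) = √(4381813/615) = √2694814995/615 ≈ 84.409)
d = -19240 (d = -3309 - 15931 = -19240)
x = 1/(147 + √2694814995/615) (x = 1/(√2694814995/615 + 3*49) = 1/(√2694814995/615 + 147) = 1/(147 + √2694814995/615) ≈ 0.0043214)
(d + x) - 25465 = (-19240 + (90405/8907722 - √2694814995/8907722)) - 25465 = (-171384480875/8907722 - √2694814995/8907722) - 25465 = -398219621605/8907722 - √2694814995/8907722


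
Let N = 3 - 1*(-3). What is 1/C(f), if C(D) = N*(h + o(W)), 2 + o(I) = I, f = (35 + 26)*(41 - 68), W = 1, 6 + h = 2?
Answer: -1/30 ≈ -0.033333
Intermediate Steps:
h = -4 (h = -6 + 2 = -4)
N = 6 (N = 3 + 3 = 6)
f = -1647 (f = 61*(-27) = -1647)
o(I) = -2 + I
C(D) = -30 (C(D) = 6*(-4 + (-2 + 1)) = 6*(-4 - 1) = 6*(-5) = -30)
1/C(f) = 1/(-30) = -1/30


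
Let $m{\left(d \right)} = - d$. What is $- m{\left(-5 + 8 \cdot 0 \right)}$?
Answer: $-5$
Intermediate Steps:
$- m{\left(-5 + 8 \cdot 0 \right)} = - \left(-1\right) \left(-5 + 8 \cdot 0\right) = - \left(-1\right) \left(-5 + 0\right) = - \left(-1\right) \left(-5\right) = \left(-1\right) 5 = -5$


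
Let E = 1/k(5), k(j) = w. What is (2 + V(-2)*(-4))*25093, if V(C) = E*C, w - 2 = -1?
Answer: 250930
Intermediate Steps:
w = 1 (w = 2 - 1 = 1)
k(j) = 1
E = 1 (E = 1/1 = 1)
V(C) = C (V(C) = 1*C = C)
(2 + V(-2)*(-4))*25093 = (2 - 2*(-4))*25093 = (2 + 8)*25093 = 10*25093 = 250930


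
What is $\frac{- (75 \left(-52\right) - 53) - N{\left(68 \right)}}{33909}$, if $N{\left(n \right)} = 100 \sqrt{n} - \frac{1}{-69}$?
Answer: $\frac{272756}{2339721} - \frac{200 \sqrt{17}}{33909} \approx 0.092258$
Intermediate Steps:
$N{\left(n \right)} = \frac{1}{69} + 100 \sqrt{n}$ ($N{\left(n \right)} = 100 \sqrt{n} - - \frac{1}{69} = 100 \sqrt{n} + \frac{1}{69} = \frac{1}{69} + 100 \sqrt{n}$)
$\frac{- (75 \left(-52\right) - 53) - N{\left(68 \right)}}{33909} = \frac{- (75 \left(-52\right) - 53) - \left(\frac{1}{69} + 100 \sqrt{68}\right)}{33909} = \left(- (-3900 - 53) - \left(\frac{1}{69} + 100 \cdot 2 \sqrt{17}\right)\right) \frac{1}{33909} = \left(\left(-1\right) \left(-3953\right) - \left(\frac{1}{69} + 200 \sqrt{17}\right)\right) \frac{1}{33909} = \left(3953 - \left(\frac{1}{69} + 200 \sqrt{17}\right)\right) \frac{1}{33909} = \left(\frac{272756}{69} - 200 \sqrt{17}\right) \frac{1}{33909} = \frac{272756}{2339721} - \frac{200 \sqrt{17}}{33909}$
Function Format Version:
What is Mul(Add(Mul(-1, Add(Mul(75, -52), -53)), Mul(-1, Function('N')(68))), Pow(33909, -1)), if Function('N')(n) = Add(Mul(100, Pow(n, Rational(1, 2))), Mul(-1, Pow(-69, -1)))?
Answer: Add(Rational(272756, 2339721), Mul(Rational(-200, 33909), Pow(17, Rational(1, 2)))) ≈ 0.092258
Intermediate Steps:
Function('N')(n) = Add(Rational(1, 69), Mul(100, Pow(n, Rational(1, 2)))) (Function('N')(n) = Add(Mul(100, Pow(n, Rational(1, 2))), Mul(-1, Rational(-1, 69))) = Add(Mul(100, Pow(n, Rational(1, 2))), Rational(1, 69)) = Add(Rational(1, 69), Mul(100, Pow(n, Rational(1, 2)))))
Mul(Add(Mul(-1, Add(Mul(75, -52), -53)), Mul(-1, Function('N')(68))), Pow(33909, -1)) = Mul(Add(Mul(-1, Add(Mul(75, -52), -53)), Mul(-1, Add(Rational(1, 69), Mul(100, Pow(68, Rational(1, 2)))))), Pow(33909, -1)) = Mul(Add(Mul(-1, Add(-3900, -53)), Mul(-1, Add(Rational(1, 69), Mul(100, Mul(2, Pow(17, Rational(1, 2))))))), Rational(1, 33909)) = Mul(Add(Mul(-1, -3953), Mul(-1, Add(Rational(1, 69), Mul(200, Pow(17, Rational(1, 2)))))), Rational(1, 33909)) = Mul(Add(3953, Add(Rational(-1, 69), Mul(-200, Pow(17, Rational(1, 2))))), Rational(1, 33909)) = Mul(Add(Rational(272756, 69), Mul(-200, Pow(17, Rational(1, 2)))), Rational(1, 33909)) = Add(Rational(272756, 2339721), Mul(Rational(-200, 33909), Pow(17, Rational(1, 2))))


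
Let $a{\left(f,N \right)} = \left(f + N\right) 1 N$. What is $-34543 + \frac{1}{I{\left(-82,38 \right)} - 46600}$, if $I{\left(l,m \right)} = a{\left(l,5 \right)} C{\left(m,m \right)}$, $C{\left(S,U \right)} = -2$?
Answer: $- \frac{1583105691}{45830} \approx -34543.0$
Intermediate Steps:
$a{\left(f,N \right)} = N \left(N + f\right)$ ($a{\left(f,N \right)} = \left(N + f\right) 1 N = \left(N + f\right) N = N \left(N + f\right)$)
$I{\left(l,m \right)} = -50 - 10 l$ ($I{\left(l,m \right)} = 5 \left(5 + l\right) \left(-2\right) = \left(25 + 5 l\right) \left(-2\right) = -50 - 10 l$)
$-34543 + \frac{1}{I{\left(-82,38 \right)} - 46600} = -34543 + \frac{1}{\left(-50 - -820\right) - 46600} = -34543 + \frac{1}{\left(-50 + 820\right) - 46600} = -34543 + \frac{1}{770 - 46600} = -34543 + \frac{1}{-45830} = -34543 - \frac{1}{45830} = - \frac{1583105691}{45830}$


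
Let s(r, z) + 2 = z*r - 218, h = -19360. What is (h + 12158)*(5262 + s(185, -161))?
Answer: 178199086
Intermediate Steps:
s(r, z) = -220 + r*z (s(r, z) = -2 + (z*r - 218) = -2 + (r*z - 218) = -2 + (-218 + r*z) = -220 + r*z)
(h + 12158)*(5262 + s(185, -161)) = (-19360 + 12158)*(5262 + (-220 + 185*(-161))) = -7202*(5262 + (-220 - 29785)) = -7202*(5262 - 30005) = -7202*(-24743) = 178199086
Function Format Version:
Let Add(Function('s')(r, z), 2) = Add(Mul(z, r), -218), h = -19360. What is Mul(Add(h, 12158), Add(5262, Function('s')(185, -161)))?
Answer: 178199086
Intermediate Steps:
Function('s')(r, z) = Add(-220, Mul(r, z)) (Function('s')(r, z) = Add(-2, Add(Mul(z, r), -218)) = Add(-2, Add(Mul(r, z), -218)) = Add(-2, Add(-218, Mul(r, z))) = Add(-220, Mul(r, z)))
Mul(Add(h, 12158), Add(5262, Function('s')(185, -161))) = Mul(Add(-19360, 12158), Add(5262, Add(-220, Mul(185, -161)))) = Mul(-7202, Add(5262, Add(-220, -29785))) = Mul(-7202, Add(5262, -30005)) = Mul(-7202, -24743) = 178199086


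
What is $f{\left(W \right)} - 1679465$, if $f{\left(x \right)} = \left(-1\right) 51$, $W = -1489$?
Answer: $-1679516$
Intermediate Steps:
$f{\left(x \right)} = -51$
$f{\left(W \right)} - 1679465 = -51 - 1679465 = -1679516$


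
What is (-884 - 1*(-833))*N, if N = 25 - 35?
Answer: 510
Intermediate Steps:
N = -10
(-884 - 1*(-833))*N = (-884 - 1*(-833))*(-10) = (-884 + 833)*(-10) = -51*(-10) = 510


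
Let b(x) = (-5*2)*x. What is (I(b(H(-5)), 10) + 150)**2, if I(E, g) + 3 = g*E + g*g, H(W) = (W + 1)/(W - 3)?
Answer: 38809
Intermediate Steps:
H(W) = (1 + W)/(-3 + W)
b(x) = -10*x
I(E, g) = -3 + g**2 + E*g (I(E, g) = -3 + (g*E + g*g) = -3 + (E*g + g**2) = -3 + (g**2 + E*g) = -3 + g**2 + E*g)
(I(b(H(-5)), 10) + 150)**2 = ((-3 + 10**2 - 10*(1 - 5)/(-3 - 5)*10) + 150)**2 = ((-3 + 100 - 10*(-4)/(-8)*10) + 150)**2 = ((-3 + 100 - (-5)*(-4)/4*10) + 150)**2 = ((-3 + 100 - 10*1/2*10) + 150)**2 = ((-3 + 100 - 5*10) + 150)**2 = ((-3 + 100 - 50) + 150)**2 = (47 + 150)**2 = 197**2 = 38809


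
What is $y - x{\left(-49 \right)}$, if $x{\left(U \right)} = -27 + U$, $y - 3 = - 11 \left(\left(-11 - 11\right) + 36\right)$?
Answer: $-75$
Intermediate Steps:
$y = -151$ ($y = 3 - 11 \left(\left(-11 - 11\right) + 36\right) = 3 - 11 \left(-22 + 36\right) = 3 - 154 = -151$)
$y - x{\left(-49 \right)} = -151 - \left(-27 - 49\right) = -151 - -76 = -151 + 76 = -75$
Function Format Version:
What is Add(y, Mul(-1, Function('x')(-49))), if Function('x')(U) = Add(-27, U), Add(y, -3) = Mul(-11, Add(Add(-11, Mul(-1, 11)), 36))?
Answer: -75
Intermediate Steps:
y = -151 (y = Add(3, Mul(-11, Add(Add(-11, Mul(-1, 11)), 36))) = Add(3, Mul(-11, Add(Add(-11, -11), 36))) = Add(3, Mul(-11, Add(-22, 36))) = Add(3, Mul(-11, 14)) = Add(3, -154) = -151)
Add(y, Mul(-1, Function('x')(-49))) = Add(-151, Mul(-1, Add(-27, -49))) = Add(-151, Mul(-1, -76)) = Add(-151, 76) = -75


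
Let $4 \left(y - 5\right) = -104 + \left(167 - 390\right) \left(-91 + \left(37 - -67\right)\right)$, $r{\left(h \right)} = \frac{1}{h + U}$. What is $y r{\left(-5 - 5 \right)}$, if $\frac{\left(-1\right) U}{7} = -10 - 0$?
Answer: $- \frac{2983}{240} \approx -12.429$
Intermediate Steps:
$U = 70$ ($U = - 7 \left(-10 - 0\right) = - 7 \left(-10 + 0\right) = \left(-7\right) \left(-10\right) = 70$)
$r{\left(h \right)} = \frac{1}{70 + h}$ ($r{\left(h \right)} = \frac{1}{h + 70} = \frac{1}{70 + h}$)
$y = - \frac{2983}{4}$ ($y = 5 + \frac{-104 + \left(167 - 390\right) \left(-91 + \left(37 - -67\right)\right)}{4} = 5 + \frac{-104 - 223 \left(-91 + \left(37 + 67\right)\right)}{4} = 5 + \frac{-104 - 223 \left(-91 + 104\right)}{4} = 5 + \frac{-104 - 2899}{4} = 5 + \frac{1}{4} \left(-3003\right) = 5 - \frac{3003}{4} = - \frac{2983}{4} \approx -745.75$)
$y r{\left(-5 - 5 \right)} = - \frac{2983}{4 \left(70 - 10\right)} = - \frac{2983}{4 \cdot 60} = \left(- \frac{2983}{4}\right) \frac{1}{60} = - \frac{2983}{240}$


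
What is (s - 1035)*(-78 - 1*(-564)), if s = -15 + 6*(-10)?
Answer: -539460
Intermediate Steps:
s = -75 (s = -15 - 60 = -75)
(s - 1035)*(-78 - 1*(-564)) = (-75 - 1035)*(-78 - 1*(-564)) = -1110*(-78 + 564) = -1110*486 = -539460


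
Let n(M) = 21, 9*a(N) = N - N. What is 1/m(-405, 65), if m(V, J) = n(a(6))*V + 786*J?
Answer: 1/42585 ≈ 2.3482e-5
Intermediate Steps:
a(N) = 0 (a(N) = (N - N)/9 = (⅑)*0 = 0)
m(V, J) = 21*V + 786*J
1/m(-405, 65) = 1/(21*(-405) + 786*65) = 1/(-8505 + 51090) = 1/42585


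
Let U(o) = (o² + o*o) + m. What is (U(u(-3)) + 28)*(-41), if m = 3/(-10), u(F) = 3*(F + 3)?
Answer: -11357/10 ≈ -1135.7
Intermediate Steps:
u(F) = 9 + 3*F (u(F) = 3*(3 + F) = 9 + 3*F)
m = -3/10 (m = 3*(-⅒) = -3/10 ≈ -0.30000)
U(o) = -3/10 + 2*o² (U(o) = (o² + o*o) - 3/10 = (o² + o²) - 3/10 = 2*o² - 3/10 = -3/10 + 2*o²)
(U(u(-3)) + 28)*(-41) = ((-3/10 + 2*(9 + 3*(-3))²) + 28)*(-41) = ((-3/10 + 2*(9 - 9)²) + 28)*(-41) = ((-3/10 + 2*0²) + 28)*(-41) = ((-3/10 + 2*0) + 28)*(-41) = ((-3/10 + 0) + 28)*(-41) = (-3/10 + 28)*(-41) = (277/10)*(-41) = -11357/10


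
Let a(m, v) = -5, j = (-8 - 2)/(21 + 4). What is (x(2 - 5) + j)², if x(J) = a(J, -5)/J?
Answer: 361/225 ≈ 1.6044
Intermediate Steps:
j = -⅖ (j = -10/25 = -10*1/25 = -⅖ ≈ -0.40000)
x(J) = -5/J
(x(2 - 5) + j)² = (-5/(2 - 5) - ⅖)² = (-5/(-3) - ⅖)² = (-5*(-⅓) - ⅖)² = (5/3 - ⅖)² = (19/15)² = 361/225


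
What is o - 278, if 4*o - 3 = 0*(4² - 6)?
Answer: -1109/4 ≈ -277.25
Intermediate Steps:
o = ¾ (o = ¾ + (0*(4² - 6))/4 = ¾ + (0*(16 - 6))/4 = ¾ + (0*10)/4 = ¾ + (¼)*0 = ¾ + 0 = ¾ ≈ 0.75000)
o - 278 = ¾ - 278 = -1109/4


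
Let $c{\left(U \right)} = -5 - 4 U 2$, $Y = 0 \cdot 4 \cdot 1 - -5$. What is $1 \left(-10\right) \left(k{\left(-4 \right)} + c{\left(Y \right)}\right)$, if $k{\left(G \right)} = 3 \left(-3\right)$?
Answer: $540$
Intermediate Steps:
$Y = 5$ ($Y = 0 \cdot 1 + 5 = 0 + 5 = 5$)
$c{\left(U \right)} = -5 - 8 U$
$k{\left(G \right)} = -9$
$1 \left(-10\right) \left(k{\left(-4 \right)} + c{\left(Y \right)}\right) = 1 \left(-10\right) \left(-9 - 45\right) = - 10 \left(-9 - 45\right) = \left(-10\right) \left(-54\right) = 540$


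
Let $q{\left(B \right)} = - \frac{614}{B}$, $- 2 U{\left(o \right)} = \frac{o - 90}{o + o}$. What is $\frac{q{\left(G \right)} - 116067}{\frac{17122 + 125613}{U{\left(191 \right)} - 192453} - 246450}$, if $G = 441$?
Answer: $\frac{578931990415621}{1229259883711230} \approx 0.47096$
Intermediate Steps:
$U{\left(o \right)} = - \frac{-90 + o}{4 o}$ ($U{\left(o \right)} = - \frac{\left(o - 90\right) \frac{1}{o + o}}{2} = - \frac{\left(-90 + o\right) \frac{1}{2 o}}{2} = - \frac{\frac{1}{2} \frac{1}{o} \left(-90 + o\right)}{2} = - \frac{-90 + o}{4 o}$)
$\frac{q{\left(G \right)} - 116067}{\frac{17122 + 125613}{U{\left(191 \right)} - 192453} - 246450} = \frac{- \frac{614}{441} - 116067}{\frac{17122 + 125613}{\frac{90 - 191}{4 \cdot 191} - 192453} - 246450} = \frac{\left(-614\right) \frac{1}{441} - 116067}{\frac{142735}{\frac{1}{4} \cdot \frac{1}{191} \left(90 - 191\right) - 192453} - 246450} = \frac{- \frac{614}{441} - 116067}{\frac{142735}{\frac{1}{4} \cdot \frac{1}{191} \left(-101\right) - 192453} - 246450} = - \frac{51186161}{441 \left(\frac{142735}{- \frac{101}{764} - 192453} - 246450\right)} = - \frac{51186161}{441 \left(\frac{142735}{- \frac{147034193}{764}} - 246450\right)} = - \frac{51186161}{441 \left(142735 \left(- \frac{764}{147034193}\right) - 246450\right)} = - \frac{51186161}{441 \left(- \frac{109049540}{147034193} - 246450\right)} = - \frac{51186161}{441 \left(- \frac{36236685914390}{147034193}\right)} = \left(- \frac{51186161}{441}\right) \left(- \frac{147034193}{36236685914390}\right) = \frac{578931990415621}{1229259883711230}$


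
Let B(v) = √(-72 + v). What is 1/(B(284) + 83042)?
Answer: 41521/3447986776 - √53/3447986776 ≈ 1.2040e-5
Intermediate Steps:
1/(B(284) + 83042) = 1/(√(-72 + 284) + 83042) = 1/(√212 + 83042) = 1/(2*√53 + 83042) = 1/(83042 + 2*√53)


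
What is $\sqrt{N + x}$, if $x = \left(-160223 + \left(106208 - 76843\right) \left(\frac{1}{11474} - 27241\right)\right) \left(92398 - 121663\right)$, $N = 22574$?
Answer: $\frac{\sqrt{3082607626984688455694}}{11474} \approx 4.8389 \cdot 10^{6}$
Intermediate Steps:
$x = \frac{268660242636635955}{11474}$ ($x = \left(-160223 + 29365 \left(\frac{1}{11474} - 27241\right)\right) \left(-29265\right) = \left(-160223 + 29365 \left(- \frac{312563233}{11474}\right)\right) \left(-29265\right) = \left(-160223 - \frac{9178419337045}{11474}\right) \left(-29265\right) = \left(- \frac{9180257735747}{11474}\right) \left(-29265\right) = \frac{268660242636635955}{11474} \approx 2.3415 \cdot 10^{13}$)
$\sqrt{N + x} = \sqrt{22574 + \frac{268660242636635955}{11474}} = \sqrt{\frac{268660242895650031}{11474}} = \frac{\sqrt{3082607626984688455694}}{11474}$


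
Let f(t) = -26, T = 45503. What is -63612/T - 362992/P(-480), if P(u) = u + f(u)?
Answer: 8242518652/11512259 ≈ 715.98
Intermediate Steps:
P(u) = -26 + u (P(u) = u - 26 = -26 + u)
-63612/T - 362992/P(-480) = -63612/45503 - 362992/(-26 - 480) = -63612*1/45503 - 362992/(-506) = -63612/45503 - 362992*(-1/506) = -63612/45503 + 181496/253 = 8242518652/11512259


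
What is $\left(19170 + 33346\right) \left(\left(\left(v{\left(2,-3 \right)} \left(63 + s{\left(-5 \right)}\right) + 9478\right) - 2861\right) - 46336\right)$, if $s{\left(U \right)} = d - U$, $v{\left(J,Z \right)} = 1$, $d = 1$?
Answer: $-2082259400$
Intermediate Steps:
$s{\left(U \right)} = 1 - U$
$\left(19170 + 33346\right) \left(\left(\left(v{\left(2,-3 \right)} \left(63 + s{\left(-5 \right)}\right) + 9478\right) - 2861\right) - 46336\right) = \left(19170 + 33346\right) \left(\left(\left(1 \left(63 + \left(1 - -5\right)\right) + 9478\right) - 2861\right) - 46336\right) = 52516 \left(\left(\left(1 \left(63 + \left(1 + 5\right)\right) + 9478\right) - 2861\right) - 46336\right) = 52516 \left(\left(\left(1 \left(63 + 6\right) + 9478\right) - 2861\right) - 46336\right) = 52516 \left(\left(\left(1 \cdot 69 + 9478\right) - 2861\right) - 46336\right) = 52516 \left(\left(\left(69 + 9478\right) - 2861\right) - 46336\right) = 52516 \left(\left(9547 - 2861\right) - 46336\right) = 52516 \left(6686 - 46336\right) = 52516 \left(-39650\right) = -2082259400$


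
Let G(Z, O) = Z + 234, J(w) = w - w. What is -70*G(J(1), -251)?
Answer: -16380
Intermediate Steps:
J(w) = 0
G(Z, O) = 234 + Z
-70*G(J(1), -251) = -70*(234 + 0) = -70*234 = -16380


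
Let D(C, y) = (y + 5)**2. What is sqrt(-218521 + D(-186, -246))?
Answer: 2*I*sqrt(40110) ≈ 400.55*I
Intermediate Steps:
D(C, y) = (5 + y)**2
sqrt(-218521 + D(-186, -246)) = sqrt(-218521 + (5 - 246)**2) = sqrt(-218521 + (-241)**2) = sqrt(-218521 + 58081) = sqrt(-160440) = 2*I*sqrt(40110)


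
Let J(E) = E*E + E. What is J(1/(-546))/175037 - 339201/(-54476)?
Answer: 2212494923335909/355328768623374 ≈ 6.2266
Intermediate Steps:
J(E) = E + E**2 (J(E) = E**2 + E = E + E**2)
J(1/(-546))/175037 - 339201/(-54476) = ((1 + 1/(-546))/(-546))/175037 - 339201/(-54476) = -(1 - 1/546)/546*(1/175037) - 339201*(-1/54476) = -1/546*545/546*(1/175037) + 339201/54476 = -545/298116*1/175037 + 339201/54476 = -545/52181330292 + 339201/54476 = 2212494923335909/355328768623374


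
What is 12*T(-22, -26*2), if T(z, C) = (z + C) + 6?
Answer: -816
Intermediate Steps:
T(z, C) = 6 + C + z (T(z, C) = (C + z) + 6 = 6 + C + z)
12*T(-22, -26*2) = 12*(6 - 26*2 - 22) = 12*(6 - 52 - 22) = 12*(-68) = -816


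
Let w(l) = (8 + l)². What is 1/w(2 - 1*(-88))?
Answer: 1/9604 ≈ 0.00010412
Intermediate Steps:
1/w(2 - 1*(-88)) = 1/((8 + (2 - 1*(-88)))²) = 1/((8 + (2 + 88))²) = 1/((8 + 90)²) = 1/(98²) = 1/9604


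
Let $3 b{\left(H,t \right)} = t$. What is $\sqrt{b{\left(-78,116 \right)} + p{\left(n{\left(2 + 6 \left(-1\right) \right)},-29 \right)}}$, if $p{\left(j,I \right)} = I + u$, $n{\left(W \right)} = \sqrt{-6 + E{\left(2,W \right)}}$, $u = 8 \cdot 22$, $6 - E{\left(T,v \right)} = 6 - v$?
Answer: $\frac{\sqrt{1671}}{3} \approx 13.626$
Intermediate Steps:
$E{\left(T,v \right)} = v$ ($E{\left(T,v \right)} = 6 - \left(6 - v\right) = 6 + \left(-6 + v\right) = v$)
$u = 176$
$n{\left(W \right)} = \sqrt{-6 + W}$
$b{\left(H,t \right)} = \frac{t}{3}$
$p{\left(j,I \right)} = 176 + I$ ($p{\left(j,I \right)} = I + 176 = 176 + I$)
$\sqrt{b{\left(-78,116 \right)} + p{\left(n{\left(2 + 6 \left(-1\right) \right)},-29 \right)}} = \sqrt{\frac{1}{3} \cdot 116 + \left(176 - 29\right)} = \sqrt{\frac{116}{3} + 147} = \sqrt{\frac{557}{3}} = \frac{\sqrt{1671}}{3}$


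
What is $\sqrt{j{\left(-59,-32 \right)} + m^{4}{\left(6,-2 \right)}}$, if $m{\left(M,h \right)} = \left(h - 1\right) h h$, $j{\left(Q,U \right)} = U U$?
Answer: $16 \sqrt{85} \approx 147.51$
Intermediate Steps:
$j{\left(Q,U \right)} = U^{2}$
$m{\left(M,h \right)} = h^{2} \left(-1 + h\right)$ ($m{\left(M,h \right)} = \left(-1 + h\right) h h = h \left(-1 + h\right) h = h^{2} \left(-1 + h\right)$)
$\sqrt{j{\left(-59,-32 \right)} + m^{4}{\left(6,-2 \right)}} = \sqrt{\left(-32\right)^{2} + \left(\left(-2\right)^{2} \left(-1 - 2\right)\right)^{4}} = \sqrt{1024 + \left(4 \left(-3\right)\right)^{4}} = \sqrt{1024 + \left(-12\right)^{4}} = \sqrt{1024 + 20736} = \sqrt{21760} = 16 \sqrt{85}$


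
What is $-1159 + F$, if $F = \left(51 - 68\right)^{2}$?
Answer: $-870$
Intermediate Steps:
$F = 289$ ($F = \left(-17\right)^{2} = 289$)
$-1159 + F = -1159 + 289 = -870$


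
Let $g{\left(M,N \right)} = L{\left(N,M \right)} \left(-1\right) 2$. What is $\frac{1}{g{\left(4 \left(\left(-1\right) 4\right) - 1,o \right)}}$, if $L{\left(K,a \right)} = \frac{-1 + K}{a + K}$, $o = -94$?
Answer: $- \frac{111}{190} \approx -0.58421$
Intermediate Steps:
$L{\left(K,a \right)} = \frac{-1 + K}{K + a}$
$g{\left(M,N \right)} = - \frac{2 \left(-1 + N\right)}{M + N}$ ($g{\left(M,N \right)} = \frac{-1 + N}{N + M} \left(-1\right) 2 = \frac{-1 + N}{M + N} \left(-1\right) 2 = - \frac{-1 + N}{M + N} 2 = - \frac{2 \left(-1 + N\right)}{M + N}$)
$\frac{1}{g{\left(4 \left(\left(-1\right) 4\right) - 1,o \right)}} = \frac{1}{2 \frac{1}{\left(4 \left(\left(-1\right) 4\right) - 1\right) - 94} \left(1 - -94\right)} = \frac{1}{2 \frac{1}{\left(4 \left(-4\right) - 1\right) - 94} \left(1 + 94\right)} = \frac{1}{2 \frac{1}{\left(-16 - 1\right) - 94} \cdot 95} = \frac{1}{2 \frac{1}{-17 - 94} \cdot 95} = \frac{1}{2 \frac{1}{-111} \cdot 95} = \frac{1}{2 \left(- \frac{1}{111}\right) 95} = \frac{1}{- \frac{190}{111}} = - \frac{111}{190}$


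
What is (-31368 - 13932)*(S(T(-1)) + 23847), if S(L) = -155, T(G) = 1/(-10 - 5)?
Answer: -1073247600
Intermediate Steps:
T(G) = -1/15 (T(G) = 1/(-15) = -1/15)
(-31368 - 13932)*(S(T(-1)) + 23847) = (-31368 - 13932)*(-155 + 23847) = -45300*23692 = -1073247600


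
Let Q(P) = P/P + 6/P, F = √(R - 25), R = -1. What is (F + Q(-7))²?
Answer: -1273/49 + 2*I*√26/7 ≈ -25.98 + 1.4569*I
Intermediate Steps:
F = I*√26 (F = √(-1 - 25) = √(-26) = I*√26 ≈ 5.099*I)
Q(P) = 1 + 6/P
(F + Q(-7))² = (I*√26 + (6 - 7)/(-7))² = (I*√26 - ⅐*(-1))² = (I*√26 + ⅐)² = (⅐ + I*√26)²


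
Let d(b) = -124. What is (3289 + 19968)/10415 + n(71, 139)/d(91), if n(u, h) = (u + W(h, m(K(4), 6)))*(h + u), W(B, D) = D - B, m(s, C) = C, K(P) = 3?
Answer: 1116832/10415 ≈ 107.23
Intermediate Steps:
n(u, h) = (h + u)*(6 + u - h) (n(u, h) = (u + (6 - h))*(h + u) = (6 + u - h)*(h + u) = (h + u)*(6 + u - h))
(3289 + 19968)/10415 + n(71, 139)/d(91) = (3289 + 19968)/10415 + (71**2 - 1*139**2 + 6*139 + 6*71)/(-124) = 23257*(1/10415) + (5041 - 1*19321 + 834 + 426)*(-1/124) = 23257/10415 + (5041 - 19321 + 834 + 426)*(-1/124) = 23257/10415 - 13020*(-1/124) = 23257/10415 + 105 = 1116832/10415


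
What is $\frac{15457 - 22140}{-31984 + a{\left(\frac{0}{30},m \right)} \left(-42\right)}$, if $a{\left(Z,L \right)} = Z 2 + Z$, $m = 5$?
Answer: $\frac{6683}{31984} \approx 0.20895$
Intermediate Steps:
$a{\left(Z,L \right)} = 3 Z$ ($a{\left(Z,L \right)} = 2 Z + Z = 3 Z$)
$\frac{15457 - 22140}{-31984 + a{\left(\frac{0}{30},m \right)} \left(-42\right)} = \frac{15457 - 22140}{-31984 + 3 \cdot \frac{0}{30} \left(-42\right)} = - \frac{6683}{-31984 + 3 \cdot 0 \cdot \frac{1}{30} \left(-42\right)} = - \frac{6683}{-31984 + 3 \cdot 0 \left(-42\right)} = - \frac{6683}{-31984 + 0 \left(-42\right)} = - \frac{6683}{-31984 + 0} = - \frac{6683}{-31984} = \left(-6683\right) \left(- \frac{1}{31984}\right) = \frac{6683}{31984}$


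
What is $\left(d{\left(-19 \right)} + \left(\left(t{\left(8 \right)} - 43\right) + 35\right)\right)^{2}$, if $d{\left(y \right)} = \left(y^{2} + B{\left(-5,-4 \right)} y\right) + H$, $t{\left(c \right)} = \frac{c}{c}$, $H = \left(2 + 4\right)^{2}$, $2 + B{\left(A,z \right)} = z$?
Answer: $254016$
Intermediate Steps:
$B{\left(A,z \right)} = -2 + z$
$H = 36$ ($H = 6^{2} = 36$)
$t{\left(c \right)} = 1$
$d{\left(y \right)} = 36 + y^{2} - 6 y$ ($d{\left(y \right)} = \left(y^{2} + \left(-2 - 4\right) y\right) + 36 = \left(y^{2} - 6 y\right) + 36 = 36 + y^{2} - 6 y$)
$\left(d{\left(-19 \right)} + \left(\left(t{\left(8 \right)} - 43\right) + 35\right)\right)^{2} = \left(\left(36 + \left(-19\right)^{2} - -114\right) + \left(\left(1 - 43\right) + 35\right)\right)^{2} = \left(\left(36 + 361 + 114\right) + \left(-42 + 35\right)\right)^{2} = \left(511 - 7\right)^{2} = 504^{2} = 254016$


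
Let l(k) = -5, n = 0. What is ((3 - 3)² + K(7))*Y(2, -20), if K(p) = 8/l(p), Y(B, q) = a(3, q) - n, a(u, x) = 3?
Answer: -24/5 ≈ -4.8000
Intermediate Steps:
Y(B, q) = 3 (Y(B, q) = 3 - 1*0 = 3 + 0 = 3)
K(p) = -8/5 (K(p) = 8/(-5) = 8*(-⅕) = -8/5)
((3 - 3)² + K(7))*Y(2, -20) = ((3 - 3)² - 8/5)*3 = (0² - 8/5)*3 = (0 - 8/5)*3 = -8/5*3 = -24/5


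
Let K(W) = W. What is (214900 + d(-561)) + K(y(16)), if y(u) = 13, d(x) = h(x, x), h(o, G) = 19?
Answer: 214932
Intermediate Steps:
d(x) = 19
(214900 + d(-561)) + K(y(16)) = (214900 + 19) + 13 = 214919 + 13 = 214932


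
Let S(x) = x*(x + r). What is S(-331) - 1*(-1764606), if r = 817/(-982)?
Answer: 1840702421/982 ≈ 1.8744e+6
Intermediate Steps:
r = -817/982 (r = 817*(-1/982) = -817/982 ≈ -0.83198)
S(x) = x*(-817/982 + x) (S(x) = x*(x - 817/982) = x*(-817/982 + x))
S(-331) - 1*(-1764606) = (1/982)*(-331)*(-817 + 982*(-331)) - 1*(-1764606) = (1/982)*(-331)*(-817 - 325042) + 1764606 = (1/982)*(-331)*(-325859) + 1764606 = 107859329/982 + 1764606 = 1840702421/982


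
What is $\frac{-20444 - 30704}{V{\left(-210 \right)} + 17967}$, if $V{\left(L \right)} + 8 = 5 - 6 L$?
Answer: $- \frac{12787}{4806} \approx -2.6606$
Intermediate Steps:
$V{\left(L \right)} = -3 - 6 L$ ($V{\left(L \right)} = -8 - \left(-5 + 6 L\right) = -3 - 6 L$)
$\frac{-20444 - 30704}{V{\left(-210 \right)} + 17967} = \frac{-20444 - 30704}{\left(-3 - -1260\right) + 17967} = - \frac{51148}{\left(-3 + 1260\right) + 17967} = - \frac{51148}{1257 + 17967} = - \frac{51148}{19224} = \left(-51148\right) \frac{1}{19224} = - \frac{12787}{4806}$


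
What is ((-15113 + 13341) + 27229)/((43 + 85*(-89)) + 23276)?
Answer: 25457/15754 ≈ 1.6159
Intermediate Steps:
((-15113 + 13341) + 27229)/((43 + 85*(-89)) + 23276) = (-1772 + 27229)/((43 - 7565) + 23276) = 25457/(-7522 + 23276) = 25457/15754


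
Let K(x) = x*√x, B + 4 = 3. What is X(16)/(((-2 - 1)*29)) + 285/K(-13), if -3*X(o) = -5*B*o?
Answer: 80/261 + 285*I*√13/169 ≈ 0.30651 + 6.0804*I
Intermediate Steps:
B = -1 (B = -4 + 3 = -1)
K(x) = x^(3/2)
X(o) = -5*o/3 (X(o) = -(-5)*(-o)/3 = -5*o/3)
X(16)/(((-2 - 1)*29)) + 285/K(-13) = (-5/3*16)/(((-2 - 1)*29)) + 285/((-13)^(3/2)) = -80/(3*((-3*29))) + 285/((-13*I*√13)) = -80/3/(-87) + 285*(I*√13/169) = -80/3*(-1/87) + 285*I*√13/169 = 80/261 + 285*I*√13/169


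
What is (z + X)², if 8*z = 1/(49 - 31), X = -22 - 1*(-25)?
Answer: 187489/20736 ≈ 9.0417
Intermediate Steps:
X = 3 (X = -22 + 25 = 3)
z = 1/144 (z = 1/(8*(49 - 31)) = (⅛)/18 = (⅛)*(1/18) = 1/144 ≈ 0.0069444)
(z + X)² = (1/144 + 3)² = (433/144)² = 187489/20736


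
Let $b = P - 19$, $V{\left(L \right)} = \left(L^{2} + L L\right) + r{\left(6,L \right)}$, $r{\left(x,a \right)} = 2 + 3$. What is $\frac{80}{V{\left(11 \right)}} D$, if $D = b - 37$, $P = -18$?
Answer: $- \frac{5920}{247} \approx -23.968$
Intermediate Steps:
$r{\left(x,a \right)} = 5$
$V{\left(L \right)} = 5 + 2 L^{2}$ ($V{\left(L \right)} = \left(L^{2} + L L\right) + 5 = \left(L^{2} + L^{2}\right) + 5 = 2 L^{2} + 5 = 5 + 2 L^{2}$)
$b = -37$ ($b = -18 - 19 = -37$)
$D = -74$ ($D = -37 - 37 = -74$)
$\frac{80}{V{\left(11 \right)}} D = \frac{80}{5 + 2 \cdot 11^{2}} \left(-74\right) = \frac{80}{5 + 2 \cdot 121} \left(-74\right) = \frac{80}{5 + 242} \left(-74\right) = \frac{80}{247} \left(-74\right) = - \frac{5920}{247}$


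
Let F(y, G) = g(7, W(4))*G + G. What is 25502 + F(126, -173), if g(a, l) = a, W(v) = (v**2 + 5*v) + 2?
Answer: 24118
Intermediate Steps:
W(v) = 2 + v**2 + 5*v
F(y, G) = 8*G (F(y, G) = 7*G + G = 8*G)
25502 + F(126, -173) = 25502 + 8*(-173) = 25502 - 1384 = 24118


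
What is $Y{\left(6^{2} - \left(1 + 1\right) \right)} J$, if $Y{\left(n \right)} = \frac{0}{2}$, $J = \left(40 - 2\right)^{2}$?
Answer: $0$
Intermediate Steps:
$J = 1444$ ($J = 38^{2} = 1444$)
$Y{\left(n \right)} = 0$ ($Y{\left(n \right)} = 0 \cdot \frac{1}{2} = 0$)
$Y{\left(6^{2} - \left(1 + 1\right) \right)} J = 0 \cdot 1444 = 0$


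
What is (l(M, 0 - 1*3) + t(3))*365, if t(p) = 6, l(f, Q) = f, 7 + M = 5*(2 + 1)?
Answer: 5110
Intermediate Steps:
M = 8 (M = -7 + 5*(2 + 1) = -7 + 5*3 = -7 + 15 = 8)
(l(M, 0 - 1*3) + t(3))*365 = (8 + 6)*365 = 14*365 = 5110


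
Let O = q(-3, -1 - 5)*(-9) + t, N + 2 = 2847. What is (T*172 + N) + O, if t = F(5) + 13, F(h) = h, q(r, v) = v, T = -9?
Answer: 1369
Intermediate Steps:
N = 2845 (N = -2 + 2847 = 2845)
t = 18 (t = 5 + 13 = 18)
O = 72 (O = (-1 - 5)*(-9) + 18 = -6*(-9) + 18 = 54 + 18 = 72)
(T*172 + N) + O = (-9*172 + 2845) + 72 = (-1548 + 2845) + 72 = 1297 + 72 = 1369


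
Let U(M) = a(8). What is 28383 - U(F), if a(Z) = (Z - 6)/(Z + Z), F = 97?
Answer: 227063/8 ≈ 28383.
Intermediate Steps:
a(Z) = (-6 + Z)/(2*Z) (a(Z) = (-6 + Z)/((2*Z)) = (-6 + Z)*(1/(2*Z)) = (-6 + Z)/(2*Z))
U(M) = ⅛ (U(M) = (½)*(-6 + 8)/8 = (½)*(⅛)*2 = ⅛)
28383 - U(F) = 28383 - 1*⅛ = 28383 - ⅛ = 227063/8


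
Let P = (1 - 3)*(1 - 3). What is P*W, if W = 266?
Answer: 1064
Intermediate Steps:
P = 4 (P = -2*(-2) = 4)
P*W = 4*266 = 1064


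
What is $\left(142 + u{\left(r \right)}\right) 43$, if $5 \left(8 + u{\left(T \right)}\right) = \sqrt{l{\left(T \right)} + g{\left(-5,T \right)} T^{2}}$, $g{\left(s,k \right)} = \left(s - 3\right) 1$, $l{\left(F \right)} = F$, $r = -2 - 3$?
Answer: $5762 + \frac{43 i \sqrt{205}}{5} \approx 5762.0 + 123.13 i$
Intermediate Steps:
$r = -5$ ($r = -2 - 3 = -5$)
$g{\left(s,k \right)} = -3 + s$ ($g{\left(s,k \right)} = \left(-3 + s\right) 1 = -3 + s$)
$u{\left(T \right)} = -8 + \frac{\sqrt{T - 8 T^{2}}}{5}$ ($u{\left(T \right)} = -8 + \frac{\sqrt{T + \left(-3 - 5\right) T^{2}}}{5} = -8 + \frac{\sqrt{T - 8 T^{2}}}{5}$)
$\left(142 + u{\left(r \right)}\right) 43 = \left(142 - \left(8 - \frac{\sqrt{- 5 \left(1 - -40\right)}}{5}\right)\right) 43 = \left(142 - \left(8 - \frac{\sqrt{- 5 \left(1 + 40\right)}}{5}\right)\right) 43 = \left(142 - \left(8 - \frac{\sqrt{\left(-5\right) 41}}{5}\right)\right) 43 = \left(142 - \left(8 - \frac{\sqrt{-205}}{5}\right)\right) 43 = \left(142 - \left(8 - \frac{i \sqrt{205}}{5}\right)\right) 43 = \left(134 + \frac{i \sqrt{205}}{5}\right) 43 = 5762 + \frac{43 i \sqrt{205}}{5}$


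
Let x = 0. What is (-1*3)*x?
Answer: 0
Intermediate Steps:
(-1*3)*x = -1*3*0 = -3*0 = 0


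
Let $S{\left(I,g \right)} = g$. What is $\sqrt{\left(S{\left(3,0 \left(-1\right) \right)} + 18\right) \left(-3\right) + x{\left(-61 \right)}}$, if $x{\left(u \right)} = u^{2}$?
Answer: $\sqrt{3667} \approx 60.556$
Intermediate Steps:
$\sqrt{\left(S{\left(3,0 \left(-1\right) \right)} + 18\right) \left(-3\right) + x{\left(-61 \right)}} = \sqrt{\left(0 \left(-1\right) + 18\right) \left(-3\right) + \left(-61\right)^{2}} = \sqrt{\left(0 + 18\right) \left(-3\right) + 3721} = \sqrt{18 \left(-3\right) + 3721} = \sqrt{-54 + 3721} = \sqrt{3667}$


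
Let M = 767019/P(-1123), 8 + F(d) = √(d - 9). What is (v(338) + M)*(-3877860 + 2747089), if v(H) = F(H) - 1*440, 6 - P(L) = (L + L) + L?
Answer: 280800970117/1125 - 1130771*√329 ≈ 2.2909e+8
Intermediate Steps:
F(d) = -8 + √(-9 + d) (F(d) = -8 + √(d - 9) = -8 + √(-9 + d))
P(L) = 6 - 3*L (P(L) = 6 - ((L + L) + L) = 6 - (2*L + L) = 6 - 3*L)
M = 255673/1125 (M = 767019/(6 - 3*(-1123)) = 767019/(6 + 3369) = 767019/3375 = 767019*(1/3375) = 255673/1125 ≈ 227.26)
v(H) = -448 + √(-9 + H) (v(H) = (-8 + √(-9 + H)) - 1*440 = (-8 + √(-9 + H)) - 440 = -448 + √(-9 + H))
(v(338) + M)*(-3877860 + 2747089) = ((-448 + √(-9 + 338)) + 255673/1125)*(-3877860 + 2747089) = ((-448 + √329) + 255673/1125)*(-1130771) = (-248327/1125 + √329)*(-1130771) = 280800970117/1125 - 1130771*√329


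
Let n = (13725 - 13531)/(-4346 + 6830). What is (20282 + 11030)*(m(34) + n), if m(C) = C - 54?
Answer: -387376408/621 ≈ -6.2379e+5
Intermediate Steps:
n = 97/1242 (n = 194/2484 = 194*(1/2484) = 97/1242 ≈ 0.078100)
m(C) = -54 + C
(20282 + 11030)*(m(34) + n) = (20282 + 11030)*((-54 + 34) + 97/1242) = 31312*(-20 + 97/1242) = 31312*(-24743/1242) = -387376408/621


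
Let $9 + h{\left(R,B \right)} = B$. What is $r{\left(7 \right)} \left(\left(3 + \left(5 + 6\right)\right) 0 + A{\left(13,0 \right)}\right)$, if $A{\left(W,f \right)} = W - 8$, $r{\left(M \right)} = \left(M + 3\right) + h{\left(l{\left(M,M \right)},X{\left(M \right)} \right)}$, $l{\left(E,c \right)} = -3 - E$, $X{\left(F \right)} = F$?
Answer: $40$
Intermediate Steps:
$h{\left(R,B \right)} = -9 + B$
$r{\left(M \right)} = -6 + 2 M$ ($r{\left(M \right)} = \left(M + 3\right) + \left(-9 + M\right) = \left(3 + M\right) + \left(-9 + M\right) = -6 + 2 M$)
$A{\left(W,f \right)} = -8 + W$
$r{\left(7 \right)} \left(\left(3 + \left(5 + 6\right)\right) 0 + A{\left(13,0 \right)}\right) = \left(-6 + 2 \cdot 7\right) \left(\left(3 + \left(5 + 6\right)\right) 0 + \left(-8 + 13\right)\right) = \left(-6 + 14\right) \left(\left(3 + 11\right) 0 + 5\right) = 8 \left(14 \cdot 0 + 5\right) = 8 \left(0 + 5\right) = 8 \cdot 5 = 40$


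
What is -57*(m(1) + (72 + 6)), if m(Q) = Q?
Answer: -4503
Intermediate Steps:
-57*(m(1) + (72 + 6)) = -57*(1 + (72 + 6)) = -57*(1 + 78) = -57*79 = -4503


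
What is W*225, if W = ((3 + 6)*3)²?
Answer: 164025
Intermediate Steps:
W = 729 (W = (9*3)² = 27² = 729)
W*225 = 729*225 = 164025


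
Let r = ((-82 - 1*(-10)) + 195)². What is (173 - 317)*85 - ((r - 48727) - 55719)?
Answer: 77077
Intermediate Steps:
r = 15129 (r = ((-82 + 10) + 195)² = (-72 + 195)² = 123² = 15129)
(173 - 317)*85 - ((r - 48727) - 55719) = (173 - 317)*85 - ((15129 - 48727) - 55719) = -144*85 - (-33598 - 55719) = -12240 - 1*(-89317) = -12240 + 89317 = 77077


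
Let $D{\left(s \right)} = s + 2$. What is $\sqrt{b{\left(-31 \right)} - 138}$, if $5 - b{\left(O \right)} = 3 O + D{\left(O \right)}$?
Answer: $i \sqrt{11} \approx 3.3166 i$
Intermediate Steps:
$D{\left(s \right)} = 2 + s$
$b{\left(O \right)} = 3 - 4 O$ ($b{\left(O \right)} = 5 - \left(3 O + \left(2 + O\right)\right) = 5 - \left(2 + 4 O\right) = 3 - 4 O$)
$\sqrt{b{\left(-31 \right)} - 138} = \sqrt{\left(3 - -124\right) - 138} = \sqrt{\left(3 + 124\right) - 138} = \sqrt{127 - 138} = \sqrt{-11} = i \sqrt{11}$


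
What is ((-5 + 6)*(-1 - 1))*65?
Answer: -130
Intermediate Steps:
((-5 + 6)*(-1 - 1))*65 = (1*(-2))*65 = -2*65 = -130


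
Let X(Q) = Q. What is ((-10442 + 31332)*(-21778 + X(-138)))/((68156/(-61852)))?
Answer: 7079351686120/17039 ≈ 4.1548e+8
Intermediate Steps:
((-10442 + 31332)*(-21778 + X(-138)))/((68156/(-61852))) = ((-10442 + 31332)*(-21778 - 138))/((68156/(-61852))) = (20890*(-21916))/((68156*(-1/61852))) = -457825240/(-17039/15463) = -457825240*(-15463/17039) = 7079351686120/17039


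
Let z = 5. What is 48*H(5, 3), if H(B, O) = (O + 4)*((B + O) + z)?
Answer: 4368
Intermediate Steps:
H(B, O) = (4 + O)*(5 + B + O) (H(B, O) = (O + 4)*((B + O) + 5) = (4 + O)*(5 + B + O))
48*H(5, 3) = 48*(20 + 3² + 4*5 + 9*3 + 5*3) = 48*(20 + 9 + 20 + 27 + 15) = 48*91 = 4368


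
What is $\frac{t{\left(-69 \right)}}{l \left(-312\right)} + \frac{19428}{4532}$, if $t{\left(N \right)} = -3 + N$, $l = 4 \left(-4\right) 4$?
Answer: $\frac{4037625}{942656} \approx 4.2832$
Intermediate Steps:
$l = -64$ ($l = \left(-16\right) 4 = -64$)
$\frac{t{\left(-69 \right)}}{l \left(-312\right)} + \frac{19428}{4532} = \frac{-3 - 69}{\left(-64\right) \left(-312\right)} + \frac{19428}{4532} = - \frac{72}{19968} + 19428 \cdot \frac{1}{4532} = \left(-72\right) \frac{1}{19968} + \frac{4857}{1133} = - \frac{3}{832} + \frac{4857}{1133} = \frac{4037625}{942656}$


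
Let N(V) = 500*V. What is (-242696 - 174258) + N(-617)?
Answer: -725454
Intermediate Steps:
(-242696 - 174258) + N(-617) = (-242696 - 174258) + 500*(-617) = -416954 - 308500 = -725454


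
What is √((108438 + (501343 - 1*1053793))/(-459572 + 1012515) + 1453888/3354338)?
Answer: 2*I*√79458879149828852737453/927378858367 ≈ 0.60792*I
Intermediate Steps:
√((108438 + (501343 - 1*1053793))/(-459572 + 1012515) + 1453888/3354338) = √((108438 + (501343 - 1053793))/552943 + 1453888*(1/3354338)) = √((108438 - 552450)*(1/552943) + 726944/1677169) = √(-444012*1/552943 + 726944/1677169) = √(-444012/552943 + 726944/1677169) = √(-342724565836/927378858367) = 2*I*√79458879149828852737453/927378858367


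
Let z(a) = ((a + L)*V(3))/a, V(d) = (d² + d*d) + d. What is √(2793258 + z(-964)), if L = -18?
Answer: √648945841494/482 ≈ 1671.3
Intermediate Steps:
V(d) = d + 2*d² (V(d) = (d² + d²) + d = 2*d² + d = d + 2*d²)
z(a) = (-378 + 21*a)/a (z(a) = ((a - 18)*(3*(1 + 2*3)))/a = ((-18 + a)*(3*(1 + 6)))/a = ((-18 + a)*(3*7))/a = ((-18 + a)*21)/a = (-378 + 21*a)/a)
√(2793258 + z(-964)) = √(2793258 + (21 - 378/(-964))) = √(2793258 + (21 - 378*(-1/964))) = √(2793258 + (21 + 189/482)) = √(2793258 + 10311/482) = √(1346360667/482) = √648945841494/482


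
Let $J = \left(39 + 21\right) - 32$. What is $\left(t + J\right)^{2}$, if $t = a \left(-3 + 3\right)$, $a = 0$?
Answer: $784$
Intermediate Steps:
$J = 28$ ($J = 60 - 32 = 28$)
$t = 0$ ($t = 0 \left(-3 + 3\right) = 0 \cdot 0 = 0$)
$\left(t + J\right)^{2} = \left(0 + 28\right)^{2} = 28^{2} = 784$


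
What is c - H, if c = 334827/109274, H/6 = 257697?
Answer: -168957157041/109274 ≈ -1.5462e+6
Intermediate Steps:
H = 1546182 (H = 6*257697 = 1546182)
c = 334827/109274 (c = 334827*(1/109274) = 334827/109274 ≈ 3.0641)
c - H = 334827/109274 - 1*1546182 = 334827/109274 - 1546182 = -168957157041/109274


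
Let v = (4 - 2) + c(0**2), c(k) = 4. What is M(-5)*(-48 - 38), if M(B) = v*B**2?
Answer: -12900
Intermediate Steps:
v = 6 (v = (4 - 2) + 4 = 2 + 4 = 6)
M(B) = 6*B**2
M(-5)*(-48 - 38) = (6*(-5)**2)*(-48 - 38) = (6*25)*(-86) = 150*(-86) = -12900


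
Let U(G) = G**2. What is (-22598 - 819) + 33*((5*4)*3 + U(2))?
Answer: -21305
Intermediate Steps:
(-22598 - 819) + 33*((5*4)*3 + U(2)) = (-22598 - 819) + 33*((5*4)*3 + 2**2) = -23417 + 33*(20*3 + 4) = -23417 + 33*(60 + 4) = -23417 + 33*64 = -23417 + 2112 = -21305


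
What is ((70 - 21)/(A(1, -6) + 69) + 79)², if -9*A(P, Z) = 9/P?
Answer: 29387241/4624 ≈ 6355.4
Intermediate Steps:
A(P, Z) = -1/P
((70 - 21)/(A(1, -6) + 69) + 79)² = ((70 - 21)/(-1/1 + 69) + 79)² = (49/(-1*1 + 69) + 79)² = (49/(-1 + 69) + 79)² = (49/68 + 79)² = (5421/68)² = 29387241/4624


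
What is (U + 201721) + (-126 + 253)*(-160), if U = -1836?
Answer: 179565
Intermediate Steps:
(U + 201721) + (-126 + 253)*(-160) = (-1836 + 201721) + (-126 + 253)*(-160) = 199885 + 127*(-160) = 199885 - 20320 = 179565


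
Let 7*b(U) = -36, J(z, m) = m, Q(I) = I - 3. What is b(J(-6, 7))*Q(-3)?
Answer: 216/7 ≈ 30.857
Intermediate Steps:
Q(I) = -3 + I
b(U) = -36/7 (b(U) = (1/7)*(-36) = -36/7)
b(J(-6, 7))*Q(-3) = -36*(-3 - 3)/7 = -36/7*(-6) = 216/7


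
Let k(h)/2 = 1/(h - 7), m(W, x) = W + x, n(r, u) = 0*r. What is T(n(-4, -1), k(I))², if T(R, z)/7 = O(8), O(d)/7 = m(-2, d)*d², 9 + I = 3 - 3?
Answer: 354041856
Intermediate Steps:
n(r, u) = 0
I = -9 (I = -9 + (3 - 3) = -9 + 0 = -9)
k(h) = 2/(-7 + h) (k(h) = 2/(h - 7) = 2/(-7 + h))
O(d) = 7*d²*(-2 + d) (O(d) = 7*((-2 + d)*d²) = 7*(d²*(-2 + d)) = 7*d²*(-2 + d))
T(R, z) = 18816 (T(R, z) = 7*(7*8²*(-2 + 8)) = 7*(7*64*6) = 7*2688 = 18816)
T(n(-4, -1), k(I))² = 18816² = 354041856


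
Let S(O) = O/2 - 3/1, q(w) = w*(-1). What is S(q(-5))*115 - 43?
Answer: -201/2 ≈ -100.50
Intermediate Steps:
q(w) = -w
S(O) = -3 + O/2 (S(O) = O*(1/2) - 3*1 = O/2 - 3 = -3 + O/2)
S(q(-5))*115 - 43 = (-3 + (-1*(-5))/2)*115 - 43 = (-3 + (1/2)*5)*115 - 43 = (-3 + 5/2)*115 - 43 = -1/2*115 - 43 = -115/2 - 43 = -201/2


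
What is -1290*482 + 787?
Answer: -620993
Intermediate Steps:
-1290*482 + 787 = -621780 + 787 = -620993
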